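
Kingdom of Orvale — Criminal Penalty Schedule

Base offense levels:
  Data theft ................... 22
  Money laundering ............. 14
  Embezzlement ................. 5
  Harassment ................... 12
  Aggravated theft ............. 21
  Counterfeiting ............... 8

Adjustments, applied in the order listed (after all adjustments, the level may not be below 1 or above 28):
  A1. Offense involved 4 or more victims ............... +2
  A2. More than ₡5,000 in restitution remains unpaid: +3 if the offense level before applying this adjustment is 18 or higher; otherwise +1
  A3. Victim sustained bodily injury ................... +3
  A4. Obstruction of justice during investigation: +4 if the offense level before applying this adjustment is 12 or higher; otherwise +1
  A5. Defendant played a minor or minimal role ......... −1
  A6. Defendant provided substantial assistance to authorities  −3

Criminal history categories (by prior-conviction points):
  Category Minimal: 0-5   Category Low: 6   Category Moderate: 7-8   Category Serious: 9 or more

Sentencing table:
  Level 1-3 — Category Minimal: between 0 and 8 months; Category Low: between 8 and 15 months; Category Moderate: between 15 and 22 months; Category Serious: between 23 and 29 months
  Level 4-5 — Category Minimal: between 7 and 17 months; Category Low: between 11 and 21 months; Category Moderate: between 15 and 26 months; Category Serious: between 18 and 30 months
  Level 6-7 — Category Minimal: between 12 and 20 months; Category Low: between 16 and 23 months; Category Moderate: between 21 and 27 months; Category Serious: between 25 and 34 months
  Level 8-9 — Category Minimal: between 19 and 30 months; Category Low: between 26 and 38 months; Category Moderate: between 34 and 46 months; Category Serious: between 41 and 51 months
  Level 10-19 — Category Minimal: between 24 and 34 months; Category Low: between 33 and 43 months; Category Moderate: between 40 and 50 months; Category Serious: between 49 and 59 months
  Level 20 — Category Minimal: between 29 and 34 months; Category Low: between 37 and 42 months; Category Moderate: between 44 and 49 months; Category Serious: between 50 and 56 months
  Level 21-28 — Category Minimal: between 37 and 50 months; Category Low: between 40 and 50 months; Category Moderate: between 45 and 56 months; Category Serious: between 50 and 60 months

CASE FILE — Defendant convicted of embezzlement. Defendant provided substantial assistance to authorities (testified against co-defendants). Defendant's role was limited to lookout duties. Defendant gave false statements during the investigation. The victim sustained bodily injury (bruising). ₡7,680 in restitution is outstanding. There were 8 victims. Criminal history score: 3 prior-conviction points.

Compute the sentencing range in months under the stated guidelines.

Base offense level for embezzlement: 5.
A1 applies: 5 + 2 = 7.
A2 applies (level before this adjustment is 7 < 18, so +1): 7 + 1 = 8.
A3 applies: 8 + 3 = 11.
A4 applies (level before this adjustment is 11 < 12, so +1): 11 + 1 = 12.
A5 applies: 12 − 1 = 11.
A6 applies: 11 − 3 = 8.
Final offense level: 8.
Criminal history: 3 prior points → Category Minimal (0-5).
Level 8 falls in the 8-9 band.
Grid: Level 8-9 × Category Minimal = 19-30 months.

19-30 months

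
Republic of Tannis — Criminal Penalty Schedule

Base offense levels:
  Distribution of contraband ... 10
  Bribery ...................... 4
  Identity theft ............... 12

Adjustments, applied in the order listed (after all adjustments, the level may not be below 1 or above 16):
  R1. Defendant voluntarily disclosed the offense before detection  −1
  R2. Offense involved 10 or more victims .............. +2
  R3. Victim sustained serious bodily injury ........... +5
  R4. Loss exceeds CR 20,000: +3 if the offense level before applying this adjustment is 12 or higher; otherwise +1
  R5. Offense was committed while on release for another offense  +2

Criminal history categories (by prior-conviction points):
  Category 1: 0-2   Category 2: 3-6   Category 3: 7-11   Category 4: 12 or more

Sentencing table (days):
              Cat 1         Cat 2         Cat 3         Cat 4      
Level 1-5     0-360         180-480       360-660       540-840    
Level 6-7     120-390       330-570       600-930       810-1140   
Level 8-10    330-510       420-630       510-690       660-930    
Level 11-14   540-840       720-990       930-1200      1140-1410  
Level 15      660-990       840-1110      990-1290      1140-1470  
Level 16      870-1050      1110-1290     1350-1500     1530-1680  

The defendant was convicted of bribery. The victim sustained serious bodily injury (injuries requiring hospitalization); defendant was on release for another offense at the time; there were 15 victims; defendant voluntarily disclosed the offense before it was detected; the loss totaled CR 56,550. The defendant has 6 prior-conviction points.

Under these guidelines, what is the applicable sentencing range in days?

Base offense level for bribery: 4.
R1 applies: 4 − 1 = 3.
R2 applies: 3 + 2 = 5.
R3 applies: 5 + 5 = 10.
R4 applies (level before this adjustment is 10 < 12, so +1): 10 + 1 = 11.
R5 applies: 11 + 2 = 13.
Final offense level: 13.
Criminal history: 6 prior points → Category 2 (3-6).
Level 13 falls in the 11-14 band.
Grid: Level 11-14 × Category 2 = 720-990 days.

720-990 days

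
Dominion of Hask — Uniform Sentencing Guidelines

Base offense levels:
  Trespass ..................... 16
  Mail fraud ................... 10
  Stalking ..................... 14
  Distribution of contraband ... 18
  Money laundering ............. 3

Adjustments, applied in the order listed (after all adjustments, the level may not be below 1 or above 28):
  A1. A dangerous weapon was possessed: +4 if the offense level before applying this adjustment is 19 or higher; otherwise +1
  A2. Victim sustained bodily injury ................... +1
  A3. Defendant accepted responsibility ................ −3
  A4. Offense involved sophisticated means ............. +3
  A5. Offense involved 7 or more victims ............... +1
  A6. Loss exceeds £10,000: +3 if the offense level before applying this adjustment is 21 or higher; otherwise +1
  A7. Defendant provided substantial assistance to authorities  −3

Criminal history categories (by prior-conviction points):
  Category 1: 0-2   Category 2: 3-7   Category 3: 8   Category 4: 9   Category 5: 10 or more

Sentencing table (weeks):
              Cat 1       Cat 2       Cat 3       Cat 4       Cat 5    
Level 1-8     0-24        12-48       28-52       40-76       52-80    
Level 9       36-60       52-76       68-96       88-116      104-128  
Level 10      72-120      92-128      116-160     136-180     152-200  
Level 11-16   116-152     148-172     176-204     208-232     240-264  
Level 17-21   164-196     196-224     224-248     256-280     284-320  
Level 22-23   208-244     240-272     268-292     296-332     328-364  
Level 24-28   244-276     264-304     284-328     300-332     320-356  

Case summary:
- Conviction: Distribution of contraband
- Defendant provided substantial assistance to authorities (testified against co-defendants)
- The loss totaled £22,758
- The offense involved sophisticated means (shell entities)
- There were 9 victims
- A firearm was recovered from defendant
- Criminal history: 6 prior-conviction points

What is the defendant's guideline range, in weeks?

240-272 weeks

Base offense level for distribution of contraband: 18.
A1 applies (level before this adjustment is 18 < 19, so +1): 18 + 1 = 19.
A2 does not apply.
A3 does not apply.
A4 applies: 19 + 3 = 22.
A5 applies: 22 + 1 = 23.
A6 applies (level before this adjustment is 23 ≥ 21, so +3): 23 + 3 = 26.
A7 applies: 26 − 3 = 23.
Final offense level: 23.
Criminal history: 6 prior points → Category 2 (3-7).
Level 23 falls in the 22-23 band.
Grid: Level 22-23 × Category 2 = 240-272 weeks.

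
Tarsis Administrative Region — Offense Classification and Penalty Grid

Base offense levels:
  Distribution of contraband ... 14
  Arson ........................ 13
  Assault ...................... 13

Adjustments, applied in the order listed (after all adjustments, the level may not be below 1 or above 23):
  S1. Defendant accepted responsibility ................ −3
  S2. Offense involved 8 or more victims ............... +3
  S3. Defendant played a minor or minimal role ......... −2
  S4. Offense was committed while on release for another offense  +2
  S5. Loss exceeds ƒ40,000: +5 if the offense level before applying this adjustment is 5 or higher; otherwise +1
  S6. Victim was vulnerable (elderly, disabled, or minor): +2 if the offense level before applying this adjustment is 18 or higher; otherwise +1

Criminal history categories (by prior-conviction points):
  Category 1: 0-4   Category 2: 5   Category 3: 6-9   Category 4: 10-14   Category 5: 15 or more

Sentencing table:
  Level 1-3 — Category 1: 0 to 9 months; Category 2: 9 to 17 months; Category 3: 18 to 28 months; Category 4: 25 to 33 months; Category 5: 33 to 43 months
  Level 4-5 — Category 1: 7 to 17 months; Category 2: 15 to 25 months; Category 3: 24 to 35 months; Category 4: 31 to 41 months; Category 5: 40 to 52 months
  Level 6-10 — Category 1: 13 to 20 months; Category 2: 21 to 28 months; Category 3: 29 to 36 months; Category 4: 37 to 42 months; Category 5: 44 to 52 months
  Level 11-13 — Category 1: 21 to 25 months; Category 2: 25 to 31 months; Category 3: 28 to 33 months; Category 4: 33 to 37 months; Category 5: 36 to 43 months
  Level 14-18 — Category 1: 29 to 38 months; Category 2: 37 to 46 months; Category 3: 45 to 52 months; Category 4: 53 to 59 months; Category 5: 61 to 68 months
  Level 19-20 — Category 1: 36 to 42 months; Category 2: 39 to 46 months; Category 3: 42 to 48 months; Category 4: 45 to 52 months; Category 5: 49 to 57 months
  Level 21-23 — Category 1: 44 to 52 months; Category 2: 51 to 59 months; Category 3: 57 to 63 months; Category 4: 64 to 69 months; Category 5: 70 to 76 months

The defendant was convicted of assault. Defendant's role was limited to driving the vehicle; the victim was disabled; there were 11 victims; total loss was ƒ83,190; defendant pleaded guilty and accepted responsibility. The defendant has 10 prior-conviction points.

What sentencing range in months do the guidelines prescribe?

Base offense level for assault: 13.
S1 applies: 13 − 3 = 10.
S2 applies: 10 + 3 = 13.
S3 applies: 13 − 2 = 11.
S4 does not apply.
S5 applies (level before this adjustment is 11 ≥ 5, so +5): 11 + 5 = 16.
S6 applies (level before this adjustment is 16 < 18, so +1): 16 + 1 = 17.
Final offense level: 17.
Criminal history: 10 prior points → Category 4 (10-14).
Level 17 falls in the 14-18 band.
Grid: Level 14-18 × Category 4 = 53-59 months.

53-59 months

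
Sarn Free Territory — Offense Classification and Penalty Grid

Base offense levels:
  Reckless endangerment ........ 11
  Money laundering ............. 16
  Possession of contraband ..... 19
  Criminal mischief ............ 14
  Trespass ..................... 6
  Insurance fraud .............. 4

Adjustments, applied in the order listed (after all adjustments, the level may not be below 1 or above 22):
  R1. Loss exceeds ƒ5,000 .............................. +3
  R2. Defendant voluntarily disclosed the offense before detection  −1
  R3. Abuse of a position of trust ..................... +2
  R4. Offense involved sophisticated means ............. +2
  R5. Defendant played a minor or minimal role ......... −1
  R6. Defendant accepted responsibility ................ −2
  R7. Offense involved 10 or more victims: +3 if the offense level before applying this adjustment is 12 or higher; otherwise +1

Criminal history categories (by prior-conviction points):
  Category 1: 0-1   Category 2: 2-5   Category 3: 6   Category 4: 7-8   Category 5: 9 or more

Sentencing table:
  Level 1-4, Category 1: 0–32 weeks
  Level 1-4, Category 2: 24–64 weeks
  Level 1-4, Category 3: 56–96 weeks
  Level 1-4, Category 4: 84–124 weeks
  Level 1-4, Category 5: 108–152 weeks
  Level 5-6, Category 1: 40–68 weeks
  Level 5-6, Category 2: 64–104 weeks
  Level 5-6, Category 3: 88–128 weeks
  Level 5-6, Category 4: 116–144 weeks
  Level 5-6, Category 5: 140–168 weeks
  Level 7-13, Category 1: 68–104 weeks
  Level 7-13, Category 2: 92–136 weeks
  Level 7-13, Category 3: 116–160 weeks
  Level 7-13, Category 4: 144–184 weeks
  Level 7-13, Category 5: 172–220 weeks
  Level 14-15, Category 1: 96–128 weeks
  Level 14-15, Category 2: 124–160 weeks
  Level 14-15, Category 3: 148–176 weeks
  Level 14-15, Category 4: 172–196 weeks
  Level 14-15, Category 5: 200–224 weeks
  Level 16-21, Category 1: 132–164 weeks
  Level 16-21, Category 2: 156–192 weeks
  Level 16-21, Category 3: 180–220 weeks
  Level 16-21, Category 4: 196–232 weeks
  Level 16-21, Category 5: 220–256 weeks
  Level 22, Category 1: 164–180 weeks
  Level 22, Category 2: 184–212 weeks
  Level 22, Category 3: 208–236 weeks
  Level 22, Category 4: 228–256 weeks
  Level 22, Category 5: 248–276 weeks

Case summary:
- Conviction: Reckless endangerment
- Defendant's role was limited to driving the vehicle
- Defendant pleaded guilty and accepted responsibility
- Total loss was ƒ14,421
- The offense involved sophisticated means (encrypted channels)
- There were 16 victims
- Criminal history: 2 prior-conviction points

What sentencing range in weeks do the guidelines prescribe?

156-192 weeks

Base offense level for reckless endangerment: 11.
R1 applies: 11 + 3 = 14.
R3 does not apply.
R4 applies: 14 + 2 = 16.
R5 applies: 16 − 1 = 15.
R6 applies: 15 − 2 = 13.
R7 applies (level before this adjustment is 13 ≥ 12, so +3): 13 + 3 = 16.
Final offense level: 16.
Criminal history: 2 prior points → Category 2 (2-5).
Level 16 falls in the 16-21 band.
Grid: Level 16-21 × Category 2 = 156-192 weeks.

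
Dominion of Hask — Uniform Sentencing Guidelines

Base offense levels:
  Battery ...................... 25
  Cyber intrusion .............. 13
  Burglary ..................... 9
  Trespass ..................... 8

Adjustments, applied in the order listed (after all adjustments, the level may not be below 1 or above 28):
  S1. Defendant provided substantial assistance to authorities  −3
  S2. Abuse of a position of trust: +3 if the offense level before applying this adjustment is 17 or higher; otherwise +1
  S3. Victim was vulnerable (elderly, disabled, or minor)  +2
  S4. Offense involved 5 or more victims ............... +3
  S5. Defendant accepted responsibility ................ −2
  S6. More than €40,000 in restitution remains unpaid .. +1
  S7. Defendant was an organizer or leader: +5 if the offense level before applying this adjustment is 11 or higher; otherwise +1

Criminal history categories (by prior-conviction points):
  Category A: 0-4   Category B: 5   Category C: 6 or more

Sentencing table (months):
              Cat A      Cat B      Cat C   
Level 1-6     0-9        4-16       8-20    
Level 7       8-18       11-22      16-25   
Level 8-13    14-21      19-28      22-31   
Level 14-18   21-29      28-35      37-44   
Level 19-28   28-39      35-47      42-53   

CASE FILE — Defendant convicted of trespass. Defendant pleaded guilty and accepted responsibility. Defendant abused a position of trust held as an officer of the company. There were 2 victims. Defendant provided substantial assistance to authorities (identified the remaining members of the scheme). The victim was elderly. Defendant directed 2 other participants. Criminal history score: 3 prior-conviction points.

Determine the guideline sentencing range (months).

8-18 months

Base offense level for trespass: 8.
S1 applies: 8 − 3 = 5.
S2 applies (level before this adjustment is 5 < 17, so +1): 5 + 1 = 6.
S3 applies: 6 + 2 = 8.
S5 applies: 8 − 2 = 6.
S6 does not apply.
S7 applies (level before this adjustment is 6 < 11, so +1): 6 + 1 = 7.
Final offense level: 7.
Criminal history: 3 prior points → Category A (0-4).
Level 7 falls in the 7 band.
Grid: Level 7 × Category A = 8-18 months.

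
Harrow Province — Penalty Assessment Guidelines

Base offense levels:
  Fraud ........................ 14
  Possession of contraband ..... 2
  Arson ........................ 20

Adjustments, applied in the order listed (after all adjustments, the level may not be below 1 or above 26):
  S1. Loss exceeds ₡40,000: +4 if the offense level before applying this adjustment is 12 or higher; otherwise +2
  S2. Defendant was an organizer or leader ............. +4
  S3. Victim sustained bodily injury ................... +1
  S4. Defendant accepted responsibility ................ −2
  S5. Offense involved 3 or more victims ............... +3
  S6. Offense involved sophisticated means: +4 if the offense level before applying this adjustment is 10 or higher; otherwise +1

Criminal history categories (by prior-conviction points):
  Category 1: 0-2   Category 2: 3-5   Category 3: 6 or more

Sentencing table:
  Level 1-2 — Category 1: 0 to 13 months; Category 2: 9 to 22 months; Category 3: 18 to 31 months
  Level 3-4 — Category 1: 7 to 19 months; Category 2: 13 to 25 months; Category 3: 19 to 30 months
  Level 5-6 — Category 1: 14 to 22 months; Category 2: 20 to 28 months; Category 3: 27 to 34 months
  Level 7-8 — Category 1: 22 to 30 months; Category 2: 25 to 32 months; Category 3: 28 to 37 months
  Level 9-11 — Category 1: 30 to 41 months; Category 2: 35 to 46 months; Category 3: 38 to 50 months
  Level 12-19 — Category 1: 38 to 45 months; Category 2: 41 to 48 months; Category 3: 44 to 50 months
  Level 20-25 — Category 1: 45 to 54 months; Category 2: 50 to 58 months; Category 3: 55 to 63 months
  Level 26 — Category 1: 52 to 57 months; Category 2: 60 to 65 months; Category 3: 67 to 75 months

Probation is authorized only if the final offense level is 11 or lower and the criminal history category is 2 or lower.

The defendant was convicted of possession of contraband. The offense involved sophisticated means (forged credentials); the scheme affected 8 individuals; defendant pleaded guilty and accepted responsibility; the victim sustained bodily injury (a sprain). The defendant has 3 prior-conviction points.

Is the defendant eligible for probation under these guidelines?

Base offense level for possession of contraband: 2.
S1 does not apply.
S2 does not apply.
S3 applies: 2 + 1 = 3.
S4 applies: 3 − 2 = 1.
S5 applies: 1 + 3 = 4.
S6 applies (level before this adjustment is 4 < 10, so +1): 4 + 1 = 5.
Final offense level: 5.
Criminal history: 3 prior points → Category 2 (3-5).
Level 5 falls in the 5-6 band.
Grid: Level 5-6 × Category 2 = 20-28 months.
Probation check: level 5 ≤ 11 and category 2 ≤ 2 → eligible.

Yes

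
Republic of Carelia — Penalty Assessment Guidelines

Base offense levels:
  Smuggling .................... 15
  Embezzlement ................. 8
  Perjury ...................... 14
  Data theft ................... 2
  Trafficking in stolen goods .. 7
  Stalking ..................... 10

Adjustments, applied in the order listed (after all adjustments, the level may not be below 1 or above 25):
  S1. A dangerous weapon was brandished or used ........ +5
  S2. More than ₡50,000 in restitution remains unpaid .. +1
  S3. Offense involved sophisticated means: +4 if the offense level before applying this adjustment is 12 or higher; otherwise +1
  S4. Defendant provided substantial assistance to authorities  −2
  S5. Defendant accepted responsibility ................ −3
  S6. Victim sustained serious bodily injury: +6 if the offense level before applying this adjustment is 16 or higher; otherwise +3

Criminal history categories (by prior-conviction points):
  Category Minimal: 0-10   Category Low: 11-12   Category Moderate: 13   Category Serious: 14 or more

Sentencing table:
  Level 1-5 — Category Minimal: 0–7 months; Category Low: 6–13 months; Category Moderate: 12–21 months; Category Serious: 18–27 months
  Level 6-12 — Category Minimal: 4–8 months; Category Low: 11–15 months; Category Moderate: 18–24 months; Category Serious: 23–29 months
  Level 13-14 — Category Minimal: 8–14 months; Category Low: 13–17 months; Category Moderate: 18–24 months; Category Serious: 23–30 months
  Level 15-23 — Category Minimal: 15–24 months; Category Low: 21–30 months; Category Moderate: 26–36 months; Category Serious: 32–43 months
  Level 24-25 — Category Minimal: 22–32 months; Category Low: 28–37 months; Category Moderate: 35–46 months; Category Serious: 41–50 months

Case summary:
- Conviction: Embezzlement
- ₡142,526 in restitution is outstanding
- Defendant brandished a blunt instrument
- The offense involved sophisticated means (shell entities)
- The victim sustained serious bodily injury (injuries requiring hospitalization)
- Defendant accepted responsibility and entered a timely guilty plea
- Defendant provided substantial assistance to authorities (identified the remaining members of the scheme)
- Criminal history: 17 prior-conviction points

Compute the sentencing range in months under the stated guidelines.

Base offense level for embezzlement: 8.
S1 applies: 8 + 5 = 13.
S2 applies: 13 + 1 = 14.
S3 applies (level before this adjustment is 14 ≥ 12, so +4): 14 + 4 = 18.
S4 applies: 18 − 2 = 16.
S5 applies: 16 − 3 = 13.
S6 applies (level before this adjustment is 13 < 16, so +3): 13 + 3 = 16.
Final offense level: 16.
Criminal history: 17 prior points → Category Serious (14+).
Level 16 falls in the 15-23 band.
Grid: Level 15-23 × Category Serious = 32-43 months.

32-43 months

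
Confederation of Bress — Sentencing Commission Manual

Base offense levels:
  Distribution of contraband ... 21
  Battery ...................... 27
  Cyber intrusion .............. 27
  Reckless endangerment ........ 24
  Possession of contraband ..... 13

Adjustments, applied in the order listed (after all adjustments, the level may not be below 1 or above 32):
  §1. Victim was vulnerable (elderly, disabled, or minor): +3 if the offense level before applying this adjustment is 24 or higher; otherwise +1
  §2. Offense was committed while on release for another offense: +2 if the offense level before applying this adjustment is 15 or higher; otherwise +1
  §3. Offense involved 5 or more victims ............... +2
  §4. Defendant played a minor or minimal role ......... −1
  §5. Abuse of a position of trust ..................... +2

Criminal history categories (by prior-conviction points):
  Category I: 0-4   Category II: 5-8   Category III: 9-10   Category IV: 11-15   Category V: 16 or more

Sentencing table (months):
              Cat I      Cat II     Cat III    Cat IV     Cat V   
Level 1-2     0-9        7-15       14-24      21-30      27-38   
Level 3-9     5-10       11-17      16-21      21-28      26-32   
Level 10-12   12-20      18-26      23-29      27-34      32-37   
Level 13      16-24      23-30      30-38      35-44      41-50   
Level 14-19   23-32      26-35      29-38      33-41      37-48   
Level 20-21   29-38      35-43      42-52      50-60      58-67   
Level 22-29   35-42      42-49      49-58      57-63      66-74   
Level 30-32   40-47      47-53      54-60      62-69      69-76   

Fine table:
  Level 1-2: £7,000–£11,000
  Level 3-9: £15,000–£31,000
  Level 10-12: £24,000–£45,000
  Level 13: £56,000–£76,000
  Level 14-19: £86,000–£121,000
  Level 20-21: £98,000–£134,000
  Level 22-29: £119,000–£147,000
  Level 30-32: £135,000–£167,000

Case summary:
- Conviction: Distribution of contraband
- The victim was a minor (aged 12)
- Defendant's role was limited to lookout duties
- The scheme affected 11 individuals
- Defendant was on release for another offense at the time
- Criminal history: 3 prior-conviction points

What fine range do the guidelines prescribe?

£119,000–£147,000

Base offense level for distribution of contraband: 21.
§1 applies (level before this adjustment is 21 < 24, so +1): 21 + 1 = 22.
§2 applies (level before this adjustment is 22 ≥ 15, so +2): 22 + 2 = 24.
§3 applies: 24 + 2 = 26.
§4 applies: 26 − 1 = 25.
Final offense level: 25.
Level 25 falls in the 22-29 band.
Fine table: Level 22-29 → £119,000–£147,000.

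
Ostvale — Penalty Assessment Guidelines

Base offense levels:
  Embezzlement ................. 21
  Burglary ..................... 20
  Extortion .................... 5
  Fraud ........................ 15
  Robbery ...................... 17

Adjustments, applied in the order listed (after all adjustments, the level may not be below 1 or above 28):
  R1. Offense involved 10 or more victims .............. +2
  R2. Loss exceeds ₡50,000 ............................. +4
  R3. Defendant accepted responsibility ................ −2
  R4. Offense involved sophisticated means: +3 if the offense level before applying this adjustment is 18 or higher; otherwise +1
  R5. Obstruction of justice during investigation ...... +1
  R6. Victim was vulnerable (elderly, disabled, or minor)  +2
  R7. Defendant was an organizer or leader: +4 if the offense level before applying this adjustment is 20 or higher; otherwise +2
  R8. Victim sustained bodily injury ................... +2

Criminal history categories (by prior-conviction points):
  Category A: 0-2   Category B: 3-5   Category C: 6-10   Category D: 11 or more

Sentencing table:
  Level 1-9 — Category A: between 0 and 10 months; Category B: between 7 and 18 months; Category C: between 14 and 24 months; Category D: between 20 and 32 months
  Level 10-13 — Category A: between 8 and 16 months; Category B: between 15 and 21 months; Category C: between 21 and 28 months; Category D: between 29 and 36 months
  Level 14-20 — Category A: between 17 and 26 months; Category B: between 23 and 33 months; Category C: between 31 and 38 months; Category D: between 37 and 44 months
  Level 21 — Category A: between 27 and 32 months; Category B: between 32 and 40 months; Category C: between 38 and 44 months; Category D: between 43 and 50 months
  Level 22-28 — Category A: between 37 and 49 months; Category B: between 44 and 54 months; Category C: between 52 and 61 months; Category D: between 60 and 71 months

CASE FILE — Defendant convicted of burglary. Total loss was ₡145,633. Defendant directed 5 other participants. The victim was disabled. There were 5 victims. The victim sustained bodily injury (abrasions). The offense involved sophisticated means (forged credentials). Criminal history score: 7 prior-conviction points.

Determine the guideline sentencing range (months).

Base offense level for burglary: 20.
R1 does not apply.
R2 applies: 20 + 4 = 24.
R3 does not apply.
R4 applies (level before this adjustment is 24 ≥ 18, so +3): 24 + 3 = 27.
R6 applies: 27 + 2 = 29.
R7 applies (level before this adjustment is 29 ≥ 20, so +4): 29 + 4 = 33.
R8 applies: 33 + 2 = 35.
Level 35 exceeds the maximum of 28; capped at 28.
Final offense level: 28.
Criminal history: 7 prior points → Category C (6-10).
Level 28 falls in the 22-28 band.
Grid: Level 22-28 × Category C = 52-61 months.

52-61 months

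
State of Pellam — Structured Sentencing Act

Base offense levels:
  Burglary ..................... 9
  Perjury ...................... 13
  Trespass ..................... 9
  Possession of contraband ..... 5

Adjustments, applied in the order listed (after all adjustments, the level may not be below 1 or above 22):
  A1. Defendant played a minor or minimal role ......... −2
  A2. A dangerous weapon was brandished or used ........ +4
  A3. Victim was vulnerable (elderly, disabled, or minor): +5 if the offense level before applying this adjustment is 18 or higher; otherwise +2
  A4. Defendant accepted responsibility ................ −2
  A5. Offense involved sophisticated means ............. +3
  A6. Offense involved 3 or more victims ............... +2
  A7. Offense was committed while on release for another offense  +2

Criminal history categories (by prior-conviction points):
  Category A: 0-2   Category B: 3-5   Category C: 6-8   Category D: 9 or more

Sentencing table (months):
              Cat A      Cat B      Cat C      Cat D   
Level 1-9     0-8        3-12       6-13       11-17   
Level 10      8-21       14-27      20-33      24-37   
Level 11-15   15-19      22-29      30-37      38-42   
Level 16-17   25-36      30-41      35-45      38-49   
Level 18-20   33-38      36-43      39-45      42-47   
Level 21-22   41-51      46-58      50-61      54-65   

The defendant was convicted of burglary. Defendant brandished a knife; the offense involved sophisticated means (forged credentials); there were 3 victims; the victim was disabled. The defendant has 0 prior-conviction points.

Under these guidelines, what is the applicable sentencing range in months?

33-38 months

Base offense level for burglary: 9.
A2 applies: 9 + 4 = 13.
A3 applies (level before this adjustment is 13 < 18, so +2): 13 + 2 = 15.
A4 does not apply.
A5 applies: 15 + 3 = 18.
A6 applies: 18 + 2 = 20.
A7 does not apply.
Final offense level: 20.
Criminal history: 0 prior points → Category A (0-2).
Level 20 falls in the 18-20 band.
Grid: Level 18-20 × Category A = 33-38 months.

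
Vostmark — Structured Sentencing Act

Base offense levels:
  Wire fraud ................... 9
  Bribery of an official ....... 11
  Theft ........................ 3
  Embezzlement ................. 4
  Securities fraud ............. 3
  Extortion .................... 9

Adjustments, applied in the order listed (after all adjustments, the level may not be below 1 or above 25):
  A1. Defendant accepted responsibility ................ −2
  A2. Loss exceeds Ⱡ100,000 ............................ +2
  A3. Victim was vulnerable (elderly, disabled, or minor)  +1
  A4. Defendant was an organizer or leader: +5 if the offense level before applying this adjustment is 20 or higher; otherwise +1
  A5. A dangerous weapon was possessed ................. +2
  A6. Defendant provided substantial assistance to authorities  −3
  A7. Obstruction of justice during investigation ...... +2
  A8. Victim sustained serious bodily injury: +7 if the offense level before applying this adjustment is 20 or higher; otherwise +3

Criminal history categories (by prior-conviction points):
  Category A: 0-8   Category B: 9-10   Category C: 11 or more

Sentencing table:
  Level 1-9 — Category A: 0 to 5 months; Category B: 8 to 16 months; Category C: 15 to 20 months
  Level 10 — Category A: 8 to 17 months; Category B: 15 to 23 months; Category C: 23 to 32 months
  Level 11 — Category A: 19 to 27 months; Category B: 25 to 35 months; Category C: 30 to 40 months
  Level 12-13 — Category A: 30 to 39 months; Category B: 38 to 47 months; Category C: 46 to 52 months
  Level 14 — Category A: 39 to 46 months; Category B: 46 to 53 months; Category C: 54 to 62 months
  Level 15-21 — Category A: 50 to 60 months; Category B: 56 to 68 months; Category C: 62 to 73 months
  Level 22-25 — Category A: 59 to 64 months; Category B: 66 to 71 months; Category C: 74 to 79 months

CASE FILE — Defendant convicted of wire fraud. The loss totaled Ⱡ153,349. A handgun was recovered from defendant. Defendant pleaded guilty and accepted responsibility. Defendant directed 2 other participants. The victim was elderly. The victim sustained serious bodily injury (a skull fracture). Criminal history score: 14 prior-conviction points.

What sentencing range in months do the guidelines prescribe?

62-73 months

Base offense level for wire fraud: 9.
A1 applies: 9 − 2 = 7.
A2 applies: 7 + 2 = 9.
A3 applies: 9 + 1 = 10.
A4 applies (level before this adjustment is 10 < 20, so +1): 10 + 1 = 11.
A5 applies: 11 + 2 = 13.
A8 applies (level before this adjustment is 13 < 20, so +3): 13 + 3 = 16.
Final offense level: 16.
Criminal history: 14 prior points → Category C (11+).
Level 16 falls in the 15-21 band.
Grid: Level 15-21 × Category C = 62-73 months.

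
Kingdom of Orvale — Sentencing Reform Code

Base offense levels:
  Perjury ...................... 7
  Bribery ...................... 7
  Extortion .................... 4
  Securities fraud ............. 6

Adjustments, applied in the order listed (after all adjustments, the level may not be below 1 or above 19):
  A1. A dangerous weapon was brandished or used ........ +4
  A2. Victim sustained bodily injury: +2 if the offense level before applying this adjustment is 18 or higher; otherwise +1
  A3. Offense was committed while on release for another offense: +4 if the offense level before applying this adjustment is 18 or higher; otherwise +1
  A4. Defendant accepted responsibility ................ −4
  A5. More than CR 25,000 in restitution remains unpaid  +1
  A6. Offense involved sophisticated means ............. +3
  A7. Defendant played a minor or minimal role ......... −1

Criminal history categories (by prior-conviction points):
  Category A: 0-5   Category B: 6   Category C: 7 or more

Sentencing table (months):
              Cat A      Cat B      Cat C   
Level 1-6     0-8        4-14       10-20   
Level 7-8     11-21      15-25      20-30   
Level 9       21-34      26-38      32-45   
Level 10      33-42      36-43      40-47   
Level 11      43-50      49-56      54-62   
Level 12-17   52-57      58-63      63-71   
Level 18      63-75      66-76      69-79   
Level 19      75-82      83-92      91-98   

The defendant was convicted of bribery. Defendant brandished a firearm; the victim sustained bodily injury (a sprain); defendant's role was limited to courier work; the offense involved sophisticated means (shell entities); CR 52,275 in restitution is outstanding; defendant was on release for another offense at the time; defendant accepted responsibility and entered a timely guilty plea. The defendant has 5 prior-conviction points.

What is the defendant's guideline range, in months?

52-57 months

Base offense level for bribery: 7.
A1 applies: 7 + 4 = 11.
A2 applies (level before this adjustment is 11 < 18, so +1): 11 + 1 = 12.
A3 applies (level before this adjustment is 12 < 18, so +1): 12 + 1 = 13.
A4 applies: 13 − 4 = 9.
A5 applies: 9 + 1 = 10.
A6 applies: 10 + 3 = 13.
A7 applies: 13 − 1 = 12.
Final offense level: 12.
Criminal history: 5 prior points → Category A (0-5).
Level 12 falls in the 12-17 band.
Grid: Level 12-17 × Category A = 52-57 months.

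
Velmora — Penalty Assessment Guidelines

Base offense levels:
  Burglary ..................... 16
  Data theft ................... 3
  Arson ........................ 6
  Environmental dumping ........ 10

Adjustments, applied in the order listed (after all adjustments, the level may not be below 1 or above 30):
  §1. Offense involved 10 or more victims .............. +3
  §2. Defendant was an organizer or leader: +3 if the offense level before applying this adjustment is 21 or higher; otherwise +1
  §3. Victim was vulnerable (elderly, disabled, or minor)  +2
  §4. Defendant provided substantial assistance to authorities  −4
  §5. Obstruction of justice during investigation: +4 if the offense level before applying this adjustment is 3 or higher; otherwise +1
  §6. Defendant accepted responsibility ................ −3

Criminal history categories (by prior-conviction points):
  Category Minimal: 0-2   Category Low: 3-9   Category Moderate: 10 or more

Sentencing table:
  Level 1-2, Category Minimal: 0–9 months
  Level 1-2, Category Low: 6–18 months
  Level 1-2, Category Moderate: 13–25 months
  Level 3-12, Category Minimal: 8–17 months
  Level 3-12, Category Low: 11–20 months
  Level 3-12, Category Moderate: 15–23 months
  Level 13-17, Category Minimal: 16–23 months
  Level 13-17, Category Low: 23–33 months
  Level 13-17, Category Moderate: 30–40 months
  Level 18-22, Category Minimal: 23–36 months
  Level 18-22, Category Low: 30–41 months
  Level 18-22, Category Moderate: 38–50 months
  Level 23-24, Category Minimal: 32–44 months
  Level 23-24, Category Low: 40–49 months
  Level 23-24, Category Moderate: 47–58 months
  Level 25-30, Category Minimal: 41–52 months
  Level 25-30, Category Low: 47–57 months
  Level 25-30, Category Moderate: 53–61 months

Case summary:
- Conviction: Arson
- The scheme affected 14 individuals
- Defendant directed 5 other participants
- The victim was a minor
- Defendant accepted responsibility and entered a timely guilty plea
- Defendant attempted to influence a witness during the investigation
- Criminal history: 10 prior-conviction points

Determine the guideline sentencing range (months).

Base offense level for arson: 6.
§1 applies: 6 + 3 = 9.
§2 applies (level before this adjustment is 9 < 21, so +1): 9 + 1 = 10.
§3 applies: 10 + 2 = 12.
§5 applies (level before this adjustment is 12 ≥ 3, so +4): 12 + 4 = 16.
§6 applies: 16 − 3 = 13.
Final offense level: 13.
Criminal history: 10 prior points → Category Moderate (10+).
Level 13 falls in the 13-17 band.
Grid: Level 13-17 × Category Moderate = 30-40 months.

30-40 months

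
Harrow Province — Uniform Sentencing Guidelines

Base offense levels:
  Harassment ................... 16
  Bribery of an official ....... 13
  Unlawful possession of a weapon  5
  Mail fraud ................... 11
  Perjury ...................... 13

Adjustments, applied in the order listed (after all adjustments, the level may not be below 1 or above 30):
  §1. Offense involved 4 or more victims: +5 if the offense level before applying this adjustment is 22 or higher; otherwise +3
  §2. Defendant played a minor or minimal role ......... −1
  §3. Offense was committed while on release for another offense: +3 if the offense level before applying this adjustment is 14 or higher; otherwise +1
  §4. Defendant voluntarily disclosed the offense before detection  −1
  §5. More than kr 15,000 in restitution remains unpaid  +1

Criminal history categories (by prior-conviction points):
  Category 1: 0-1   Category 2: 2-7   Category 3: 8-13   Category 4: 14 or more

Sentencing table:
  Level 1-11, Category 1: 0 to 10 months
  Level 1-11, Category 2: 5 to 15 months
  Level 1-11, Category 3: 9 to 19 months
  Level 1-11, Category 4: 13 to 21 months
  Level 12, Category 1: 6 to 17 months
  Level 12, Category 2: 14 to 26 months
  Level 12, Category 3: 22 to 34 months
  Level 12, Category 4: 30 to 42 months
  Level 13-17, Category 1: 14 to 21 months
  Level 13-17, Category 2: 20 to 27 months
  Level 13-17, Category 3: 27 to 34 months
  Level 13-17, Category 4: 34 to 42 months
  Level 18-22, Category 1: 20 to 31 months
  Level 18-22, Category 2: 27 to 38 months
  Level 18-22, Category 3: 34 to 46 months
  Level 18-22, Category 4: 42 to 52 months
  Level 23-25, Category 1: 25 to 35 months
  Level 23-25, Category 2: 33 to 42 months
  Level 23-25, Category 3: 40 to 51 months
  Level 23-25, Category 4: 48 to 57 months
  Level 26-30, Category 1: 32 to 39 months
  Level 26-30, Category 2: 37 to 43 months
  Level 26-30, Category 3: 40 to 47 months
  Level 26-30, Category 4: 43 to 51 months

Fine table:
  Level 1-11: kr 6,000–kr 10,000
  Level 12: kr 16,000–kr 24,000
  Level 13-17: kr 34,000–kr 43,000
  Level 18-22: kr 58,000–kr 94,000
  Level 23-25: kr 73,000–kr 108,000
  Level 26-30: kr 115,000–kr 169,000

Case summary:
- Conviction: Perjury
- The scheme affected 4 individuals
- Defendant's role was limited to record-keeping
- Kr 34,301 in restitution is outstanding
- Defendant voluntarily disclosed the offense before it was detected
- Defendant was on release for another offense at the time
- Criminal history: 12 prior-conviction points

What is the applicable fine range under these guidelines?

kr 58,000–kr 94,000

Base offense level for perjury: 13.
§1 applies (level before this adjustment is 13 < 22, so +3): 13 + 3 = 16.
§2 applies: 16 − 1 = 15.
§3 applies (level before this adjustment is 15 ≥ 14, so +3): 15 + 3 = 18.
§4 applies: 18 − 1 = 17.
§5 applies: 17 + 1 = 18.
Final offense level: 18.
Level 18 falls in the 18-22 band.
Fine table: Level 18-22 → kr 58,000–kr 94,000.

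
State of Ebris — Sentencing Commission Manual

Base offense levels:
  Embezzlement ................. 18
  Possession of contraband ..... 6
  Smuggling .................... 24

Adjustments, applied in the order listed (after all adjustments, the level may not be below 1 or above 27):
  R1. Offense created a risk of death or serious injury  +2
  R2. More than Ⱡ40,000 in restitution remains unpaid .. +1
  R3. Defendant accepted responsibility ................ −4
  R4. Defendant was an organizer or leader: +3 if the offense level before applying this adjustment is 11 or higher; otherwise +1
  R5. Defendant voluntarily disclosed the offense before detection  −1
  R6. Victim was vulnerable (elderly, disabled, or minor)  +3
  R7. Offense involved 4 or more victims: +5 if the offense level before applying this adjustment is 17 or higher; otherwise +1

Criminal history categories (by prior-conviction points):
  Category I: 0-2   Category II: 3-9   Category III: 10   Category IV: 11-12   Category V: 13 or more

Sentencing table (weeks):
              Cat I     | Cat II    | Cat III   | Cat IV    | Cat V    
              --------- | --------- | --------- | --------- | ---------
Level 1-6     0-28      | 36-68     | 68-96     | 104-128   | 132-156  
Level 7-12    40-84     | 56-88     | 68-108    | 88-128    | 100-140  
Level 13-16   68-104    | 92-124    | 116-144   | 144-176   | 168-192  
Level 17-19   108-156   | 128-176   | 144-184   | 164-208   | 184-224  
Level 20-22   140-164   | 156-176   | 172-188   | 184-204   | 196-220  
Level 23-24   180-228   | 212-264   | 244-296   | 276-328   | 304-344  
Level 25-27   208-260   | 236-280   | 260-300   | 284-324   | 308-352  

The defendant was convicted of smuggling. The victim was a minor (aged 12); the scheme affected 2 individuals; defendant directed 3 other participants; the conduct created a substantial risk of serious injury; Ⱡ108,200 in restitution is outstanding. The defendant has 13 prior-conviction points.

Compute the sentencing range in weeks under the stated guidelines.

308-352 weeks

Base offense level for smuggling: 24.
R1 applies: 24 + 2 = 26.
R2 applies: 26 + 1 = 27.
R4 applies (level before this adjustment is 27 ≥ 11, so +3): 27 + 3 = 30.
R6 applies: 30 + 3 = 33.
R7 does not apply.
Level 33 exceeds the maximum of 27; capped at 27.
Final offense level: 27.
Criminal history: 13 prior points → Category V (13+).
Level 27 falls in the 25-27 band.
Grid: Level 25-27 × Category V = 308-352 weeks.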